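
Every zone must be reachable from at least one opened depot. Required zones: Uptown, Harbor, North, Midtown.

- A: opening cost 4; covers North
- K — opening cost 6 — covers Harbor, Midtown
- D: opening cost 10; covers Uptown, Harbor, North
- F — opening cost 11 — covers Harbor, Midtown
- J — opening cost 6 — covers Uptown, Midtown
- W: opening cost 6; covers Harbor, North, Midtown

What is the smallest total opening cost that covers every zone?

Choose J and W: together they cover Uptown, Harbor, North, Midtown — every zone.
Total opening cost: 6 + 6 = 12.
No cover costs less than 12.

12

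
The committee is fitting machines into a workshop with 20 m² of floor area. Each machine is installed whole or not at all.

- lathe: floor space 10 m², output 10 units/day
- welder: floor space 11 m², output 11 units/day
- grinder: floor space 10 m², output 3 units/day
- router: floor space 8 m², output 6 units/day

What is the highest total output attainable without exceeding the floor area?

17

Allowing fractional choices, the relaxed optimum would be about 20.0, but machines are indivisible.
welder + router: floor space 11 + 8 = 19 ≤ 20, output 11 + 6 = 17.
lathe + router: floor space 10 + 8 = 18 ≤ 20, output 10 + 6 = 16.
Best is welder and router with total output 17.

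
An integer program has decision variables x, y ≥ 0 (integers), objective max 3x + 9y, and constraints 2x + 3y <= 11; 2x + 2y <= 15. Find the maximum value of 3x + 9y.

Relaxing integrality, the LP optimum is 33.00 at (x,y) = (0, 3.67), which is not an integer point.
(x,y)=(1,3): 2·1+3·3=11≤11, 2·1+2·3=8≤15, objective 30.
(x,y)=(0,3): 2·0+3·3=9≤11, 2·0+2·3=6≤15, objective 27.
Maximum is 30 at (x,y)=(1,3).

30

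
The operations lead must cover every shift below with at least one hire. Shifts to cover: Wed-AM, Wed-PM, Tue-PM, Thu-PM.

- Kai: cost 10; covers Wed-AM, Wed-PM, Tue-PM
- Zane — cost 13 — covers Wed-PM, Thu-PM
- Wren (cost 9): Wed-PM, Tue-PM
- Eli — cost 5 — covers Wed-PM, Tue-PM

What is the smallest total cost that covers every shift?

The greedy cost-per-new-shift heuristic would pick Eli, Kai, and Zane for 28, but a cheaper cover exists.
Choose Kai and Zane: together they cover Wed-AM, Wed-PM, Tue-PM, Thu-PM — every shift.
Total cost: 10 + 13 = 23.
No cover costs less than 23.

23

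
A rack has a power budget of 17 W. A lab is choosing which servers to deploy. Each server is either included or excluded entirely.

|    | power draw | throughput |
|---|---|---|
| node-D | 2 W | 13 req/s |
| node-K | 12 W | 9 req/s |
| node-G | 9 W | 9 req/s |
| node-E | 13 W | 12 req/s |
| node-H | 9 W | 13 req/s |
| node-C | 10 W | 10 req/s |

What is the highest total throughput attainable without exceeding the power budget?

26

Allowing fractional choices, the relaxed optimum would be about 32.0, but servers are indivisible.
node-D + node-H: power draw 2 + 9 = 11 ≤ 17, throughput 13 + 13 = 26.
node-D + node-E: power draw 2 + 13 = 15 ≤ 17, throughput 13 + 12 = 25.
Best is node-D and node-H with total throughput 26.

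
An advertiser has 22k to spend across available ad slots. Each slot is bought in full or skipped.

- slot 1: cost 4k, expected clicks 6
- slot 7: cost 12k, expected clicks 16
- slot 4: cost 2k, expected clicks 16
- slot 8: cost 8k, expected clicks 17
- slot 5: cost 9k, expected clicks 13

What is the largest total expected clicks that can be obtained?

49

Allowing fractional choices, the relaxed optimum would be about 50.6, but ad slots are indivisible.
slot 1 + slot 4 + slot 8: cost 4 + 2 + 8 = 14 ≤ 22, expected clicks 6 + 16 + 17 = 39.
slot 4 + slot 8 + slot 5: cost 2 + 8 + 9 = 19 ≤ 22, expected clicks 16 + 17 + 13 = 46.
slot 7 + slot 4 + slot 8: cost 12 + 2 + 8 = 22 ≤ 22, expected clicks 16 + 16 + 17 = 49.
Best is slot 7, slot 4, and slot 8 with total expected clicks 49.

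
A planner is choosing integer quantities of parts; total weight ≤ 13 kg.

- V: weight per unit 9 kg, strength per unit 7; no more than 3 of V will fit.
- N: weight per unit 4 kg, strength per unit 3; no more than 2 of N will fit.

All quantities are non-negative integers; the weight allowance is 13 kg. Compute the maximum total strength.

Take 1×V and 1×N: weight 13 ≤ 13, strength 1·7 + 1·3 = 10.
No other integer combination yields more.

10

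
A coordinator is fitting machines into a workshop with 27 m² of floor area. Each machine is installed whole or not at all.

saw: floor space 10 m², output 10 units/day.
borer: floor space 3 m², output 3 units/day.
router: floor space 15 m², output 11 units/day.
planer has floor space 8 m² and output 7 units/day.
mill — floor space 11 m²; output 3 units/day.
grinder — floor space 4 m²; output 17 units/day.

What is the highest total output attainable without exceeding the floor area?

router + planer + grinder: floor space 15 + 8 + 4 = 27 ≤ 27, output 11 + 7 + 17 = 35.
saw + borer + planer + grinder: floor space 10 + 3 + 8 + 4 = 25 ≤ 27, output 10 + 3 + 7 + 17 = 37.
saw + planer + grinder: floor space 10 + 8 + 4 = 22 ≤ 27, output 10 + 7 + 17 = 34.
Best is saw, borer, planer, and grinder with total output 37.

37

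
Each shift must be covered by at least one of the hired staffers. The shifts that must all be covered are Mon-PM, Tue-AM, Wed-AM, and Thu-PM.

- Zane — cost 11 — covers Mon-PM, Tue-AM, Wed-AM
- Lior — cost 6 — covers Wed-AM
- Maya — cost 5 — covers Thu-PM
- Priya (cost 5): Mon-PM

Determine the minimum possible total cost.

16

Choose Zane and Maya: together they cover Mon-PM, Tue-AM, Wed-AM, Thu-PM — every shift.
Total cost: 11 + 5 = 16.
No cover costs less than 16.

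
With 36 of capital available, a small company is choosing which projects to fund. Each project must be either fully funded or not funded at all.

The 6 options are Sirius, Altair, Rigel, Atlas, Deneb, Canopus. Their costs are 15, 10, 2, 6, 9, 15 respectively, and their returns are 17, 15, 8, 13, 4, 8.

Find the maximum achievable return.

Allowing fractional choices, the relaxed optimum would be about 54.6, but projects are indivisible.
Sirius + Altair + Rigel + Atlas: cost 15 + 10 + 2 + 6 = 33 ≤ 36, return 17 + 15 + 8 + 13 = 53.
Sirius + Altair + Atlas: cost 15 + 10 + 6 = 31 ≤ 36, return 17 + 15 + 13 = 45.
Best is Sirius, Altair, Rigel, and Atlas with total return 53.

53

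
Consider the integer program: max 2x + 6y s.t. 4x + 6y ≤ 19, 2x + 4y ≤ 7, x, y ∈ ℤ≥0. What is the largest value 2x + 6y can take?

8

Relaxing integrality, the LP optimum is 10.50 at (x,y) = (0, 1.75), which is not an integer point.
(x,y)=(1,1): 4·1+6·1=10≤19, 2·1+4·1=6≤7, objective 8.
(x,y)=(0,1): 4·0+6·1=6≤19, 2·0+4·1=4≤7, objective 6.
The best lattice point is (1,1), giving 8.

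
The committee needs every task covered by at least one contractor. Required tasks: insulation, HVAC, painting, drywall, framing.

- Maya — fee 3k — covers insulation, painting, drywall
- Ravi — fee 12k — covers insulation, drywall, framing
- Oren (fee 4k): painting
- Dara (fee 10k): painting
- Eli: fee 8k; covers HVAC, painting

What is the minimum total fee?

20

Choose Ravi and Eli: together they cover insulation, HVAC, painting, drywall, framing — every task.
Total fee: 12 + 8 = 20.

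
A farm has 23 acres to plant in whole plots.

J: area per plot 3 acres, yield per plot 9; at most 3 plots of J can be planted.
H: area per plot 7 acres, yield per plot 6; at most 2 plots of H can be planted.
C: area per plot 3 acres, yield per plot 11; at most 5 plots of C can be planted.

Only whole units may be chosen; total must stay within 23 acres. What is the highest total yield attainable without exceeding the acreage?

C has the best ratio (11/3); taking only C gives at most 5×11 = 55 (stopped by the supply cap of 5).
Mixing does better — 2×J and 5×C: area 21 ≤ 23, yield 2·9 + 5·11 = 73.

73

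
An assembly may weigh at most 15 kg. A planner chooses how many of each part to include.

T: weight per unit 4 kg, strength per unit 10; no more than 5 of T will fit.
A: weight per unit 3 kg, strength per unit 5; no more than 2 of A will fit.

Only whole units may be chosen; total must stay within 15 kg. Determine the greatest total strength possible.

2×T and 2×A: weight 14 ≤ 15, strength 2·10 + 2·5 = 30.
3×T and 1×A: weight 15 ≤ 15, strength 3·10 + 1·5 = 35.
Best is 35.

35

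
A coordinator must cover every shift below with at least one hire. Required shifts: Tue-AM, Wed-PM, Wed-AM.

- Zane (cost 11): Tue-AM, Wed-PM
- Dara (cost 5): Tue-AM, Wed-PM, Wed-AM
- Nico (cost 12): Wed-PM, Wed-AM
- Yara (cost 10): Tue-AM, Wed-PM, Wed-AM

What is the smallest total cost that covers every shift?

5

This is a weighted set-cover instance.
Dara alone covers Tue-AM, Wed-PM, Wed-AM — every shift.
Total cost: 5.
No cover costs less than 5.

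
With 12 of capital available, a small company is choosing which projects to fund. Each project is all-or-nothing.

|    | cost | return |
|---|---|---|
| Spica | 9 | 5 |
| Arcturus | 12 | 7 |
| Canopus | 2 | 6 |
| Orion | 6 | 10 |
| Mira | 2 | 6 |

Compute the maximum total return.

22

This is a 0-1 knapsack instance.
Take Canopus, Orion, and Mira: cost 2 + 6 + 2 = 10 ≤ 12, return 6 + 10 + 6 = 22.
No other feasible combination does better.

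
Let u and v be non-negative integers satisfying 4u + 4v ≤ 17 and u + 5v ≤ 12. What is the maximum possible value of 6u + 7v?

26

The continuous relaxation peaks at (2.31, 1.94) with value 27.44; rounding to a feasible lattice point costs some objective.
(u,v)=(2,2): 4·2+4·2=16≤17, 1·2+5·2=12≤12, objective 26.
(u,v)=(3,1): 4·3+4·1=16≤17, 1·3+5·1=8≤12, objective 25.
No feasible integer point exceeds 26.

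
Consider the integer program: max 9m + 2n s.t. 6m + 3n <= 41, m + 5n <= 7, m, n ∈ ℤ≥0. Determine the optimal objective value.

54

(m,n)=(6,0): 6·6+3·0=36≤41, 1·6+5·0=6≤7, objective 54.
(m,n)=(5,0): 6·5+3·0=30≤41, 1·5+5·0=5≤7, objective 45.
The best lattice point is (6,0), giving 54.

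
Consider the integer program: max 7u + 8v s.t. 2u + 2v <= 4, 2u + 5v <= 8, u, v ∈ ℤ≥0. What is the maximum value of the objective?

15

Relaxing integrality, the LP optimum is 15.33 at (u,v) = (0.667, 1.33), which is not an integer point.
(u,v)=(1,1): 2·1+2·1=4≤4, 2·1+5·1=7≤8, objective 15.
(u,v)=(2,0): 2·2+2·0=4≤4, 2·2+5·0=4≤8, objective 14.
No feasible integer point exceeds 15.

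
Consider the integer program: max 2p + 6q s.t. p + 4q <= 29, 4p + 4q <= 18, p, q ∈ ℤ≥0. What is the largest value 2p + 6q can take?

24

(p,q)=(0,4) is feasible, giving 24.
(p,q)=(1,3) is feasible, giving 20.
(p,q)=(0,3) is feasible, giving 18.
Maximum is 24 at (p,q)=(0,4).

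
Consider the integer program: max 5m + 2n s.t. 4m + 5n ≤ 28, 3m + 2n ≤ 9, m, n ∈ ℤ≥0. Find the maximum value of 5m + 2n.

(m,n)=(3,0) is feasible, giving 15.
(m,n)=(2,1) is feasible, giving 12.
(m,n)=(2,0) is feasible, giving 10.
No feasible integer point exceeds 15.

15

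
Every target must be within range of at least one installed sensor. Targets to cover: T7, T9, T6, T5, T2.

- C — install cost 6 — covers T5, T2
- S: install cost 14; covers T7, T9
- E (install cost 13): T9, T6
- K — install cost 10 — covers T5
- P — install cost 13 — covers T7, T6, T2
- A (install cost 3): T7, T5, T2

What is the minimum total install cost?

16

This is an integer covering problem.
Choose E and A: together they cover T7, T9, T6, T5, T2 — every target.
Total install cost: 13 + 3 = 16.
No cover costs less than 16.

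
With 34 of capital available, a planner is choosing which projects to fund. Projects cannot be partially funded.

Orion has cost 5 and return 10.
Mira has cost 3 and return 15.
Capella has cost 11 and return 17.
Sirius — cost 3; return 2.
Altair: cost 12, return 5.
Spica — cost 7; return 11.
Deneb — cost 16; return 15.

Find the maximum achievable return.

Orion + Mira + Capella + Sirius + Spica: cost 5 + 3 + 11 + 3 + 7 = 29 ≤ 34, return 10 + 15 + 17 + 2 + 11 = 55.
Orion + Mira + Capella + Spica: cost 5 + 3 + 11 + 7 = 26 ≤ 34, return 10 + 15 + 17 + 11 = 53.
Orion + Mira + Sirius + Spica + Deneb: cost 5 + 3 + 3 + 7 + 16 = 34 ≤ 34, return 10 + 15 + 2 + 11 + 15 = 53.
Best is Orion, Mira, Capella, Sirius, and Spica with total return 55.

55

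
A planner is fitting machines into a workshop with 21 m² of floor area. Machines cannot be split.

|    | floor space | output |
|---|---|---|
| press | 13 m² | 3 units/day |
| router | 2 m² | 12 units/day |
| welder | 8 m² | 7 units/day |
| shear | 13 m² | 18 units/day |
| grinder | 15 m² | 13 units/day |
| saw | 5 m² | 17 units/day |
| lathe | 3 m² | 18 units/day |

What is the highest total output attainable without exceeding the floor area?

54

Take router, welder, saw, and lathe: floor space 2 + 8 + 5 + 3 = 18 ≤ 21, output 12 + 7 + 17 + 18 = 54.
No other feasible combination does better.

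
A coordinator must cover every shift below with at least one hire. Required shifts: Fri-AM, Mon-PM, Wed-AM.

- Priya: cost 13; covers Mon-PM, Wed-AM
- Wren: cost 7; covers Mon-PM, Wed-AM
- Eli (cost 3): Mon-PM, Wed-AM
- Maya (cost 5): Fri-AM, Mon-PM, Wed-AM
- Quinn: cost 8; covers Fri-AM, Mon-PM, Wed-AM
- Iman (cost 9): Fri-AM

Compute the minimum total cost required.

The greedy cost-per-new-shift heuristic would pick Eli and Maya for 8, but a cheaper cover exists.
Maya alone covers Fri-AM, Mon-PM, Wed-AM — every shift.
Total cost: 5.
No cover costs less than 5.

5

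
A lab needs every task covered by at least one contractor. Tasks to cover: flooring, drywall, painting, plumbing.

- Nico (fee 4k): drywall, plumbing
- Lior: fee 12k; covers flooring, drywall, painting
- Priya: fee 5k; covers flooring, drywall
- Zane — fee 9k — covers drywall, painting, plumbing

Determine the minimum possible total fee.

This is an integer covering problem.
The greedy cost-per-new-task heuristic would pick Nico, Priya, and Zane for 18, but a cheaper cover exists.
Choose Priya and Zane: together they cover flooring, drywall, painting, plumbing — every task.
Total fee: 5 + 9 = 14.
No cover costs less than 14.

14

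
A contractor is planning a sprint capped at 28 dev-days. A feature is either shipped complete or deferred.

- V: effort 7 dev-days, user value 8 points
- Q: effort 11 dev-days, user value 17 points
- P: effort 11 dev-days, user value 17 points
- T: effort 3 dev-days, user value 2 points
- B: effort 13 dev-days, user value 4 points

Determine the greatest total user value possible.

36

Treat it as a binary knapsack problem.
Take Q, P, and T: effort 11 + 11 + 3 = 25 ≤ 28, user value 17 + 17 + 2 = 36.
No other feasible combination does better.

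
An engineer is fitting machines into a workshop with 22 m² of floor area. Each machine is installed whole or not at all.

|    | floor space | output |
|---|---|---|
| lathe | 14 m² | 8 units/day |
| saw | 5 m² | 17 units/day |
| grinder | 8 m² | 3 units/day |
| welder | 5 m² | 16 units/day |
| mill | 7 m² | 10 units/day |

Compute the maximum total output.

43

saw + welder + mill: floor space 5 + 5 + 7 = 17 ≤ 22, output 17 + 16 + 10 = 43.
saw + welder: floor space 5 + 5 = 10 ≤ 22, output 17 + 16 = 33.
saw + grinder + welder: floor space 5 + 8 + 5 = 18 ≤ 22, output 17 + 3 + 16 = 36.
Best is saw, welder, and mill with total output 43.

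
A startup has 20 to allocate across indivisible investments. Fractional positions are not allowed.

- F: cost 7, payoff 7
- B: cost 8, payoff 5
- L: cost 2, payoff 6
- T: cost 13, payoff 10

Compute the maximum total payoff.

18

Take F, B, and L: cost 7 + 8 + 2 = 17 ≤ 20, payoff 7 + 5 + 6 = 18.
No other feasible combination does better.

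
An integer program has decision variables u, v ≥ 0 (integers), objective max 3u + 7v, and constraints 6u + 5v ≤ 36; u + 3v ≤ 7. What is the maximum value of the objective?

19

Relaxing integrality, the LP optimum is 20.08 at (u,v) = (5.62, 0.462), which is not an integer point.
(u,v)=(4,1): 6·4+5·1=29≤36, 1·4+3·1=7≤7, objective 19.
(u,v)=(6,0): 6·6+5·0=36≤36, 1·6+3·0=6≤7, objective 18.
The best lattice point is (4,1), giving 19.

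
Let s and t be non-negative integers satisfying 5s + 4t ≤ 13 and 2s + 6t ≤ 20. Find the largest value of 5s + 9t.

Relaxing integrality, the LP optimum is 29.25 at (s,t) = (0, 3.25), which is not an integer point.
(s,t)=(0,3): 5·0+4·3=12≤13, 2·0+6·3=18≤20, objective 27.
(s,t)=(1,2): 5·1+4·2=13≤13, 2·1+6·2=14≤20, objective 23.
(s,t)=(0,2): 5·0+4·2=8≤13, 2·0+6·2=12≤20, objective 18.
The best lattice point is (0,3), giving 27.

27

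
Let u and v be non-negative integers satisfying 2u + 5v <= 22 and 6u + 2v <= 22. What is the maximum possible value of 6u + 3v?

24

The continuous relaxation peaks at (2.54, 3.38) with value 25.38; rounding to a feasible lattice point costs some objective.
(u,v)=(3,2): 2·3+5·2=16≤22, 6·3+2·2=22≤22, objective 24.
(u,v)=(3,1): 2·3+5·1=11≤22, 6·3+2·1=20≤22, objective 21.
(u,v)=(2,3): 2·2+5·3=19≤22, 6·2+2·3=18≤22, objective 21.
The best lattice point is (3,2), giving 24.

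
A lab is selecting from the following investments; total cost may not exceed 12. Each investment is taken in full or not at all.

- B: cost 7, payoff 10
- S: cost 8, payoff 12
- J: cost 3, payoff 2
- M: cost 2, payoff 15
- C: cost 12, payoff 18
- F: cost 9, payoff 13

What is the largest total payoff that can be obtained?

28

Allowing fractional choices, the relaxed optimum would be about 30.0, but investments are indivisible.
B + J + M: cost 7 + 3 + 2 = 12 ≤ 12, payoff 10 + 2 + 15 = 27.
S + M: cost 8 + 2 = 10 ≤ 12, payoff 12 + 15 = 27.
M + F: cost 2 + 9 = 11 ≤ 12, payoff 15 + 13 = 28.
Best is M and F with total payoff 28.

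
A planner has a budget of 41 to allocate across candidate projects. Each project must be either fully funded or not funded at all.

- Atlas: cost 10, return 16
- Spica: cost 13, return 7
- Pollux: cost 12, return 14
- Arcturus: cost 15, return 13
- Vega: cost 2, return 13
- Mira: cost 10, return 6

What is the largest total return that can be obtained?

56

Atlas + Spica + Pollux + Vega: cost 10 + 13 + 12 + 2 = 37 ≤ 41, return 16 + 7 + 14 + 13 = 50.
Atlas + Pollux + Vega + Mira: cost 10 + 12 + 2 + 10 = 34 ≤ 41, return 16 + 14 + 13 + 6 = 49.
Atlas + Pollux + Arcturus + Vega: cost 10 + 12 + 15 + 2 = 39 ≤ 41, return 16 + 14 + 13 + 13 = 56.
Best is Atlas, Pollux, Arcturus, and Vega with total return 56.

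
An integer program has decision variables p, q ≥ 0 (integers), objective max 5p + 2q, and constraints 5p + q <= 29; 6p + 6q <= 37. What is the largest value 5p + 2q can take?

The continuous relaxation peaks at (5.71, 0.458) with value 29.46; rounding to a feasible lattice point costs some objective.
(p,q)=(5,1) is feasible, giving 27.
(p,q)=(5,0) is feasible, giving 25.
The best lattice point is (5,1), giving 27.

27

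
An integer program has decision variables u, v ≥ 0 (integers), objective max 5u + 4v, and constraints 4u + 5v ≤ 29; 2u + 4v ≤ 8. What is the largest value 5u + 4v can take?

(u,v)=(4,0): 4·4+5·0=16≤29, 2·4+4·0=8≤8, objective 20.
(u,v)=(3,0): 4·3+5·0=12≤29, 2·3+4·0=6≤8, objective 15.
The best lattice point is (4,0), giving 20.

20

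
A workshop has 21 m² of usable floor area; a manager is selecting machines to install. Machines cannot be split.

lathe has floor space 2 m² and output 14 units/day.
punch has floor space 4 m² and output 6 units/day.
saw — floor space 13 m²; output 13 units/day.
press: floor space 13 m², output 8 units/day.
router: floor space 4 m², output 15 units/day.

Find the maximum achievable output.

Take lathe, saw, and router: floor space 2 + 13 + 4 = 19 ≤ 21, output 14 + 13 + 15 = 42.
No other feasible combination does better.

42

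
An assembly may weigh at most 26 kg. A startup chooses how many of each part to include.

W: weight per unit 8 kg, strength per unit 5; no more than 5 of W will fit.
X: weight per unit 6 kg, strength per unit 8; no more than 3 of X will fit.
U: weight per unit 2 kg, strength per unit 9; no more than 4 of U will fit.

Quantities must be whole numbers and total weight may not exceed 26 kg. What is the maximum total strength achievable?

60

This is a bounded integer knapsack.
U has the best ratio (9/2); taking only U gives at most 4×9 = 36 (stopped by the supply cap of 4).
Mixing does better — 3×X and 4×U: weight 26 ≤ 26, strength 3·8 + 4·9 = 60.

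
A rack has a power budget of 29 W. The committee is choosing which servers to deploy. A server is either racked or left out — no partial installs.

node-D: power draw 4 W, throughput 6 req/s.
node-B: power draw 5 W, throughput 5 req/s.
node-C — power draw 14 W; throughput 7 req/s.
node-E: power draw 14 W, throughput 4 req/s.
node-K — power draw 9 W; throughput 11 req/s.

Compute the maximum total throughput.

24

Take node-D, node-C, and node-K: power draw 4 + 14 + 9 = 27 ≤ 29, throughput 6 + 7 + 11 = 24.
No other feasible combination does better.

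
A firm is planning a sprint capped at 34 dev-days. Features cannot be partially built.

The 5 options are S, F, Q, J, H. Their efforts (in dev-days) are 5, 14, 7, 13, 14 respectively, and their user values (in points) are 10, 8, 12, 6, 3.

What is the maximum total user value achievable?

This is an integer program with binary decision variables.
S + F + Q: effort 5 + 14 + 7 = 26 ≤ 34, user value 10 + 8 + 12 = 30.
S + Q + J: effort 5 + 7 + 13 = 25 ≤ 34, user value 10 + 12 + 6 = 28.
Best is S, F, and Q with total user value 30.

30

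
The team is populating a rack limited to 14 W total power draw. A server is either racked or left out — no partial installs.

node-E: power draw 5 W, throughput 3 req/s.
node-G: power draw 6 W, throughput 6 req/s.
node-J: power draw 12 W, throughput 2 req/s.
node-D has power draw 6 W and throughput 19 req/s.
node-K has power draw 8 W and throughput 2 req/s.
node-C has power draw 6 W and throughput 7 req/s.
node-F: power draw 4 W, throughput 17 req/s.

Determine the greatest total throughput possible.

node-D + node-F: power draw 6 + 4 = 10 ≤ 14, throughput 19 + 17 = 36.
node-G + node-D: power draw 6 + 6 = 12 ≤ 14, throughput 6 + 19 = 25.
node-D + node-C: power draw 6 + 6 = 12 ≤ 14, throughput 19 + 7 = 26.
Best is node-D and node-F with total throughput 36.

36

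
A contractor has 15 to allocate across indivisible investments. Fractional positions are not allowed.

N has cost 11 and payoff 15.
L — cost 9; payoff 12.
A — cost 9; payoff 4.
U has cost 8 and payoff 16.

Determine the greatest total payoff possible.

16

Allowing fractional choices, the relaxed optimum would be about 25.5, but investments are indivisible.
L: cost 9 ≤ 15, payoff 12.
N: cost 11 ≤ 15, payoff 15.
U: cost 8 ≤ 15, payoff 16.
Best is U with total payoff 16.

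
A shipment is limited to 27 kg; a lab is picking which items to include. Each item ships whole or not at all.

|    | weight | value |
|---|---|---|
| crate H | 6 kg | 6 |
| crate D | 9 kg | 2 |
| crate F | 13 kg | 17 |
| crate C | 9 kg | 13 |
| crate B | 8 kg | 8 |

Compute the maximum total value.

This is an integer program with binary decision variables.
Take crate H, crate F, and crate B: weight 6 + 13 + 8 = 27 ≤ 27, value 6 + 17 + 8 = 31.
No other feasible combination does better.

31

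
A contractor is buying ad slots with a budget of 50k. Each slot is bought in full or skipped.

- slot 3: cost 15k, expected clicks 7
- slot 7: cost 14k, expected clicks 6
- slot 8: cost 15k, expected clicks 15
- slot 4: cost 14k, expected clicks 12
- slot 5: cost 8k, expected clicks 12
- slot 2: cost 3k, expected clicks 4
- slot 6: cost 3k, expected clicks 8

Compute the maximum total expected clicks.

51

Allowing fractional choices, the relaxed optimum would be about 54.3, but ad slots are indivisible.
slot 8 + slot 4 + slot 5 + slot 2 + slot 6: cost 15 + 14 + 8 + 3 + 3 = 43 ≤ 50, expected clicks 15 + 12 + 12 + 4 + 8 = 51.
slot 3 + slot 8 + slot 5 + slot 2 + slot 6: cost 15 + 15 + 8 + 3 + 3 = 44 ≤ 50, expected clicks 7 + 15 + 12 + 4 + 8 = 46.
slot 8 + slot 4 + slot 5 + slot 6: cost 15 + 14 + 8 + 3 = 40 ≤ 50, expected clicks 15 + 12 + 12 + 8 = 47.
Best is slot 8, slot 4, slot 5, slot 2, and slot 6 with total expected clicks 51.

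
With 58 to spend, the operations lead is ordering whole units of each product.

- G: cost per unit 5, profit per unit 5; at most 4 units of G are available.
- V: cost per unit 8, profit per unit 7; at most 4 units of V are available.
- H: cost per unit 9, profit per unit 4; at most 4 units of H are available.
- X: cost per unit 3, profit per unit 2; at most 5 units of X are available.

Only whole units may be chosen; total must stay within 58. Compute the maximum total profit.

52

4×G, 4×V, and 2×X: cost 58 ≤ 58, profit 4·5 + 4·7 + 2·2 = 52.
4×G, 4×V, and 1×X: cost 55 ≤ 58, profit 4·5 + 4·7 + 1·2 = 50.
Best is 52.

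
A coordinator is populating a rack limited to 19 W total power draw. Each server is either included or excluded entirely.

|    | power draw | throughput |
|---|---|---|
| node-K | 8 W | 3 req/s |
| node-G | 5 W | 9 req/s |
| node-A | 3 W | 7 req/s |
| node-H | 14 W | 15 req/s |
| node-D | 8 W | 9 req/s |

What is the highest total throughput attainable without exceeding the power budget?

25

Treat it as a binary knapsack problem.
Allowing fractional choices, the relaxed optimum would be about 28.2, but servers are indivisible.
node-G + node-H: power draw 5 + 14 = 19 ≤ 19, throughput 9 + 15 = 24.
node-G + node-A + node-D: power draw 5 + 3 + 8 = 16 ≤ 19, throughput 9 + 7 + 9 = 25.
Best is node-G, node-A, and node-D with total throughput 25.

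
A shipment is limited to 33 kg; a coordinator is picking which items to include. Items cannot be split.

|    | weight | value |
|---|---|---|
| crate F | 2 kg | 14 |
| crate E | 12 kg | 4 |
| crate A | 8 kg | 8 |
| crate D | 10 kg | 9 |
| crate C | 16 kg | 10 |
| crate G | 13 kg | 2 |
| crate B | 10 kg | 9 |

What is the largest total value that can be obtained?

This is an integer program with binary decision variables.
crate F + crate E + crate A + crate D: weight 2 + 12 + 8 + 10 = 32 ≤ 33, value 14 + 4 + 8 + 9 = 35.
crate F + crate A + crate D + crate B: weight 2 + 8 + 10 + 10 = 30 ≤ 33, value 14 + 8 + 9 + 9 = 40.
Best is crate F, crate A, crate D, and crate B with total value 40.

40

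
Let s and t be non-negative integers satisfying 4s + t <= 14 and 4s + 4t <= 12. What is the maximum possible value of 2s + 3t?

(s,t)=(0,3): 4·0+1·3=3≤14, 4·0+4·3=12≤12, objective 9.
(s,t)=(1,2): 4·1+1·2=6≤14, 4·1+4·2=12≤12, objective 8.
(s,t)=(0,2): 4·0+1·2=2≤14, 4·0+4·2=8≤12, objective 6.
No feasible integer point exceeds 9.

9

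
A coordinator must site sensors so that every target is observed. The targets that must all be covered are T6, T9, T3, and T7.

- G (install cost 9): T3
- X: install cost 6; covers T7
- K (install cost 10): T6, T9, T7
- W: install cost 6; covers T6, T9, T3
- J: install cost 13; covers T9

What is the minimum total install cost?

12

This is a weighted set-cover instance.
Choose X and W: together they cover T6, T9, T3, T7 — every target.
Total install cost: 6 + 6 = 12.
No cover costs less than 12.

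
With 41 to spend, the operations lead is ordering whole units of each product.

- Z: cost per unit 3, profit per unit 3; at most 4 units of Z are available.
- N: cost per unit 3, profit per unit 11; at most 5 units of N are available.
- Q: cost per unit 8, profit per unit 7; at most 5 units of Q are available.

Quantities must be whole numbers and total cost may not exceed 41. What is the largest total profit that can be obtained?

5×N and 3×Q: cost 39 ≤ 41, profit 5·11 + 3·7 = 76.
3×Z, 5×N, and 2×Q: cost 40 ≤ 41, profit 3·3 + 5·11 + 2·7 = 78.
Best is 78.

78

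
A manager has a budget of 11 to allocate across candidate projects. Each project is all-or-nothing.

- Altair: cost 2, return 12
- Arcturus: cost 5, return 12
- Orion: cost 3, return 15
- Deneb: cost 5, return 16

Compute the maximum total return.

This is an integer program with binary decision variables.
Take Altair, Orion, and Deneb: cost 2 + 3 + 5 = 10 ≤ 11, return 12 + 15 + 16 = 43.
No other feasible combination does better.

43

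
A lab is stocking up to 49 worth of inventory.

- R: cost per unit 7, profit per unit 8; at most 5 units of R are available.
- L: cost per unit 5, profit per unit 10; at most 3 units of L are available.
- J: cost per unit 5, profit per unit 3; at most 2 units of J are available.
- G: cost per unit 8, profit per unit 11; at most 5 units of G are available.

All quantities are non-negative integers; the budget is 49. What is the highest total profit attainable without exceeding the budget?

1×R, 2×L, and 4×G: cost 49 ≤ 49, profit 1·8 + 2·10 + 4·11 = 72.
3×L and 4×G: cost 47 ≤ 49, profit 3·10 + 4·11 = 74.
Best is 74.

74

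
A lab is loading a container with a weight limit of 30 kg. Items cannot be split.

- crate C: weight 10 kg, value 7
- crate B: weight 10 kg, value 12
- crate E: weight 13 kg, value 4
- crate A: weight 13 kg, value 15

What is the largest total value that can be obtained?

This is a 0-1 knapsack instance.
Allowing fractional choices, the relaxed optimum would be about 31.9, but items are indivisible.
crate C + crate A: weight 10 + 13 = 23 ≤ 30, value 7 + 15 = 22.
crate B + crate A: weight 10 + 13 = 23 ≤ 30, value 12 + 15 = 27.
Best is crate B and crate A with total value 27.

27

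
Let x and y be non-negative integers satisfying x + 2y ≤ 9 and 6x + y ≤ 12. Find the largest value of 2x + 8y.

34

Relaxing integrality, the LP optimum is 36.00 at (x,y) = (0, 4.5), which is not an integer point.
(x,y)=(1,4): 1·1+2·4=9≤9, 6·1+1·4=10≤12, objective 34.
(x,y)=(0,4): 1·0+2·4=8≤9, 6·0+1·4=4≤12, objective 32.
(x,y)=(1,3): 1·1+2·3=7≤9, 6·1+1·3=9≤12, objective 26.
No feasible integer point exceeds 34.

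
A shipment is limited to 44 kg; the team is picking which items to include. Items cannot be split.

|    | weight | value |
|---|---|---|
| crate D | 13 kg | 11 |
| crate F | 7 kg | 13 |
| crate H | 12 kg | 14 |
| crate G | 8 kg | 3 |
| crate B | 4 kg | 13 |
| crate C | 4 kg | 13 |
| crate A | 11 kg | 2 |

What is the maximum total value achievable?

64

Allowing fractional choices, the relaxed optimum would be about 65.5, but items are indivisible.
crate F + crate H + crate G + crate B + crate C: weight 7 + 12 + 8 + 4 + 4 = 35 ≤ 44, value 13 + 14 + 3 + 13 + 13 = 56.
crate F + crate H + crate B + crate C + crate A: weight 7 + 12 + 4 + 4 + 11 = 38 ≤ 44, value 13 + 14 + 13 + 13 + 2 = 55.
crate D + crate F + crate H + crate B + crate C: weight 13 + 7 + 12 + 4 + 4 = 40 ≤ 44, value 11 + 13 + 14 + 13 + 13 = 64.
Best is crate D, crate F, crate H, crate B, and crate C with total value 64.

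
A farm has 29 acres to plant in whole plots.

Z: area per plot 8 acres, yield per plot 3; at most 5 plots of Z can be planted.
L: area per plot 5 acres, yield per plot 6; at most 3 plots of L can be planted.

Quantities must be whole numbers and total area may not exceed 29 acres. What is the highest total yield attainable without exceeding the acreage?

21

L has the best ratio (6/5); taking only L gives at most 3×6 = 18 (stopped by the supply cap of 3).
Mixing does better — 1×Z and 3×L: area 23 ≤ 29, yield 1·3 + 3·6 = 21.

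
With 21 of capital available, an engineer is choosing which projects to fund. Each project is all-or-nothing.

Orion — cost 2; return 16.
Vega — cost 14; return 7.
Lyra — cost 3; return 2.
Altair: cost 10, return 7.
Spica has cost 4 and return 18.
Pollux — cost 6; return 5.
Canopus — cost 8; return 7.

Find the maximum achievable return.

Orion + Spica + Pollux + Canopus: cost 2 + 4 + 6 + 8 = 20 ≤ 21, return 16 + 18 + 5 + 7 = 46.
Orion + Lyra + Spica + Canopus: cost 2 + 3 + 4 + 8 = 17 ≤ 21, return 16 + 2 + 18 + 7 = 43.
Orion + Lyra + Altair + Spica: cost 2 + 3 + 10 + 4 = 19 ≤ 21, return 16 + 2 + 7 + 18 = 43.
Best is Orion, Spica, Pollux, and Canopus with total return 46.

46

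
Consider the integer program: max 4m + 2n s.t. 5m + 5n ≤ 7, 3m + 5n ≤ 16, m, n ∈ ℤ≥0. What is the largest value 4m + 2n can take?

4

(m,n)=(1,0): 5·1+5·0=5≤7, 3·1+5·0=3≤16, objective 4.
(m,n)=(0,1): 5·0+5·1=5≤7, 3·0+5·1=5≤16, objective 2.
(m,n)=(0,0): 5·0+5·0=0≤7, 3·0+5·0=0≤16, objective 0.
Maximum is 4 at (m,n)=(1,0).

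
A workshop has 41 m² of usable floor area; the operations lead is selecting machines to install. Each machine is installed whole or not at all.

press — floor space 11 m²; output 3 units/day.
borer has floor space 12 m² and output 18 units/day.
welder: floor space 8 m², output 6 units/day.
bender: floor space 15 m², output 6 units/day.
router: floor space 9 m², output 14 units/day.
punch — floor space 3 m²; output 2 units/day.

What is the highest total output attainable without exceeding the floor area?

41

Take press, borer, welder, and router: floor space 11 + 12 + 8 + 9 = 40 ≤ 41, output 3 + 18 + 6 + 14 = 41.
No other feasible combination does better.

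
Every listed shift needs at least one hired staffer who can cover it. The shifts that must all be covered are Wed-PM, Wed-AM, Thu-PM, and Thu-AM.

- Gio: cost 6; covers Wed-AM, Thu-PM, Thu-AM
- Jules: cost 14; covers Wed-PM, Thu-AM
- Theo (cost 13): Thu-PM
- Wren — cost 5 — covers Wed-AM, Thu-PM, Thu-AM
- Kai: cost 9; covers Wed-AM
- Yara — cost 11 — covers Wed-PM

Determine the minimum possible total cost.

Choose Wren and Yara: together they cover Wed-PM, Wed-AM, Thu-PM, Thu-AM — every shift.
Total cost: 5 + 11 = 16.
No cover costs less than 16.

16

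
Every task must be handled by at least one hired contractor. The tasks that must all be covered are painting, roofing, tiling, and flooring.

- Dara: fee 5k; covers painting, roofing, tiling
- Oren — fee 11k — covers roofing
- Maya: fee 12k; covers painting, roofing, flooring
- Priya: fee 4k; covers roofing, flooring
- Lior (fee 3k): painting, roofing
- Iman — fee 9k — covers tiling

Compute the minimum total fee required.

The greedy cost-per-new-task heuristic would pick Lior, Priya, and Dara for 12, but a cheaper cover exists.
Choose Dara and Priya: together they cover painting, roofing, tiling, flooring — every task.
Total fee: 5 + 4 = 9.
No cover costs less than 9.

9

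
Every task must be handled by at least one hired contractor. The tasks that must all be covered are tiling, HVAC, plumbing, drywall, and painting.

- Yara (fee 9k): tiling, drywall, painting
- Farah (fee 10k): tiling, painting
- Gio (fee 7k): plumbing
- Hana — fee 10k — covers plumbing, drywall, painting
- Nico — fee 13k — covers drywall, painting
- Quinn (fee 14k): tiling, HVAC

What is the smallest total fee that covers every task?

The greedy cost-per-new-task heuristic would pick Yara, Gio, and Quinn for 30, but a cheaper cover exists.
Choose Hana and Quinn: together they cover tiling, HVAC, plumbing, drywall, painting — every task.
Total fee: 10 + 14 = 24.
No cover costs less than 24.

24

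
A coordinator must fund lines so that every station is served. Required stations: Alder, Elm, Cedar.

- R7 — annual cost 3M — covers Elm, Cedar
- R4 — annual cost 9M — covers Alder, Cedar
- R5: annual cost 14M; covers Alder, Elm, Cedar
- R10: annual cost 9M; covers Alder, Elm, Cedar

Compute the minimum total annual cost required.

The greedy cost-per-new-station heuristic would pick R7 and R4 for 12, but a cheaper cover exists.
R10 alone covers Alder, Elm, Cedar — every station.
Total annual cost: 9.
No cover costs less than 9.

9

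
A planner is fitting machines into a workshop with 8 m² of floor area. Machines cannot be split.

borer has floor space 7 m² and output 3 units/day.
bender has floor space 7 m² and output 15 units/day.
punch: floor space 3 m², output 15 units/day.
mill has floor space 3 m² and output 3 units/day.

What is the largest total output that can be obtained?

18

punch + mill: floor space 3 + 3 = 6 ≤ 8, output 15 + 3 = 18.
punch: floor space 3 ≤ 8, output 15.
bender: floor space 7 ≤ 8, output 15.
Best is punch and mill with total output 18.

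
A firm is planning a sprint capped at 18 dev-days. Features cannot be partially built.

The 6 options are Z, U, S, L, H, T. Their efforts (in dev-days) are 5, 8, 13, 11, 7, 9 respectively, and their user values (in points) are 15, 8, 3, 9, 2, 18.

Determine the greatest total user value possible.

33

Allowing fractional choices, the relaxed optimum would be about 37.0, but features are indivisible.
Z + L: effort 5 + 11 = 16 ≤ 18, user value 15 + 9 = 24.
U + T: effort 8 + 9 = 17 ≤ 18, user value 8 + 18 = 26.
Z + T: effort 5 + 9 = 14 ≤ 18, user value 15 + 18 = 33.
Best is Z and T with total user value 33.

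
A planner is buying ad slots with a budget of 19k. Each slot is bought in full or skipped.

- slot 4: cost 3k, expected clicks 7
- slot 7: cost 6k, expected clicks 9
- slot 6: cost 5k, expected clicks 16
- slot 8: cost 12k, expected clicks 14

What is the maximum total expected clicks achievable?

32

Allowing fractional choices, the relaxed optimum would be about 37.8, but ad slots are indivisible.
slot 4 + slot 7 + slot 6: cost 3 + 6 + 5 = 14 ≤ 19, expected clicks 7 + 9 + 16 = 32.
slot 7 + slot 6: cost 6 + 5 = 11 ≤ 19, expected clicks 9 + 16 = 25.
slot 6 + slot 8: cost 5 + 12 = 17 ≤ 19, expected clicks 16 + 14 = 30.
Best is slot 4, slot 7, and slot 6 with total expected clicks 32.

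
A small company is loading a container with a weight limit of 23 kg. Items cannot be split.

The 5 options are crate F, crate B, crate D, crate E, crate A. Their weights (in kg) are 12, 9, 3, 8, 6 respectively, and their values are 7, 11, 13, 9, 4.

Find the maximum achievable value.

33

Treat it as a binary knapsack problem.
Allowing fractional choices, the relaxed optimum would be about 35.0, but items are indivisible.
crate B + crate D + crate E: weight 9 + 3 + 8 = 20 ≤ 23, value 11 + 13 + 9 = 33.
crate B + crate D + crate A: weight 9 + 3 + 6 = 18 ≤ 23, value 11 + 13 + 4 = 28.
crate F + crate D + crate E: weight 12 + 3 + 8 = 23 ≤ 23, value 7 + 13 + 9 = 29.
Best is crate B, crate D, and crate E with total value 33.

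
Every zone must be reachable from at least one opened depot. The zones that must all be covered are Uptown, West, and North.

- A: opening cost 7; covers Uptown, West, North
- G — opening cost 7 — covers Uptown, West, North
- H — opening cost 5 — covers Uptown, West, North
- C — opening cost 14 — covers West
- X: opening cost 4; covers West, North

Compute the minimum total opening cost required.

This is an integer covering problem.
H alone covers Uptown, West, North — every zone.
Total opening cost: 5.
No cover costs less than 5.

5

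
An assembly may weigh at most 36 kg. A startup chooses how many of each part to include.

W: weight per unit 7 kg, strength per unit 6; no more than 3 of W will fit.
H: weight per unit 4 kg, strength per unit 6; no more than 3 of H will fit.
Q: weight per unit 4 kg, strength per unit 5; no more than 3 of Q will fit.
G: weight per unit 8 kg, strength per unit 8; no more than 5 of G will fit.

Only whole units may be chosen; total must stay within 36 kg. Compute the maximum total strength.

3×H, 2×Q, and 2×G: weight 36 ≤ 36, strength 3·6 + 2·5 + 2·8 = 44.
2×H, 3×Q, and 2×G: weight 36 ≤ 36, strength 2·6 + 3·5 + 2·8 = 43.
Best is 44.

44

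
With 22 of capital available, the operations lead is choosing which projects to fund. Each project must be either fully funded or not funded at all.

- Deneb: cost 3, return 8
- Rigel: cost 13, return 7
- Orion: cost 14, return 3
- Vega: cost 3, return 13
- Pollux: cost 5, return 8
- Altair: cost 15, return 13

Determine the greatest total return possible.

34

Allowing fractional choices, the relaxed optimum would be about 38.5, but projects are indivisible.
Deneb + Rigel + Vega: cost 3 + 13 + 3 = 19 ≤ 22, return 8 + 7 + 13 = 28.
Deneb + Vega + Pollux: cost 3 + 3 + 5 = 11 ≤ 22, return 8 + 13 + 8 = 29.
Deneb + Vega + Altair: cost 3 + 3 + 15 = 21 ≤ 22, return 8 + 13 + 13 = 34.
Best is Deneb, Vega, and Altair with total return 34.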